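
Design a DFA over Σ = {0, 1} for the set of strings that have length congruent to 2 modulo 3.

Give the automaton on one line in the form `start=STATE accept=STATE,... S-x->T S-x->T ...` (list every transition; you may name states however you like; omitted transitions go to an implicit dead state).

Only the length mod 3 matters, so use a 3-cycle: from any state, every input symbol moves to the next state, wrapping s2 back to s0. Mark s2 accepting.
With 3 states:
        0   1  
>  s0   s1  s1 
   s1   s2  s2 
 * s2   s0  s0 
(> = start, * = accepting)

start=s0 accept=s2 s0-0->s1 s0-1->s1 s1-0->s2 s1-1->s2 s2-0->s0 s2-1->s0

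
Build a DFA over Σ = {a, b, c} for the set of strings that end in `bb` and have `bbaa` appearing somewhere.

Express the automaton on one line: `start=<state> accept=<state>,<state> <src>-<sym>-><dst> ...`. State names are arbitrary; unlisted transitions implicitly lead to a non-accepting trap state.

Build one automaton per condition and run them in lockstep. The first has 3 states tracking how much of the suffix `bb` has currently been matched; the second has 5 states tracking whether and how much of `bbaa` has been seen. A product state is a pair (one from each), accepting exactly when both do.
With 7 states:
        a   b   c  
>  q0   q0  q1  q0 
   q1   q0  q2  q0 
   q2   q3  q2  q0 
   q3   q4  q1  q0 
   q4   q4  q5  q4 
   q5   q4  q6  q4 
 * q6   q4  q6  q4 
(> = start, * = accepting)

start=q0 accept=q6 q0-a->q0 q0-b->q1 q0-c->q0 q1-a->q0 q1-b->q2 q1-c->q0 q2-a->q3 q2-b->q2 q2-c->q0 q3-a->q4 q3-b->q1 q3-c->q0 q4-a->q4 q4-b->q5 q4-c->q4 q5-a->q4 q5-b->q6 q5-c->q4 q6-a->q4 q6-b->q6 q6-c->q4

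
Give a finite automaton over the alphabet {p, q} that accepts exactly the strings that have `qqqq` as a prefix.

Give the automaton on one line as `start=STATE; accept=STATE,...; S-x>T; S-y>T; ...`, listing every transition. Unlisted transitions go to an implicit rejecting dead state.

start=A; accept=E; A-p>F; A-q>B; B-p>F; B-q>C; C-p>F; C-q>D; D-p>F; D-q>E; E-p>E; E-q>E; F-p>F; F-q>F

Walk along `qqqq` while the input agrees: from A take `q` to B, and so on. Any deviation drops to the rejecting sink F. Once E is reached the prefix is confirmed and every continuation is accepted.
With 6 states:
       p  q 
>  A   F  B 
   B   F  C 
   C   F  D 
   D   F  E 
 * E   E  E 
   F   F  F 
(> = start, * = accepting)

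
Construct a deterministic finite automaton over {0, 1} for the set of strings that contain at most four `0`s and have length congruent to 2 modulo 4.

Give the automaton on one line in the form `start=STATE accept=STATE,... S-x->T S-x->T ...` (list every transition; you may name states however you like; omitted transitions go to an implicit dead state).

start=A accept=D,E,F,S,T A-0->B A-1->C B-0->D B-1->E C-0->E C-1->F D-0->G D-1->H E-0->H E-1->I F-0->I F-1->J G-0->K G-1->L H-0->L H-1->M I-0->M I-1->N J-0->N J-1->A K-0->O K-1->P L-0->P L-1->Q M-0->Q M-1->R N-0->R N-1->B O-0->O O-1->O P-0->O P-1->S Q-0->S Q-1->T R-0->T R-1->D S-0->O S-1->U T-0->U T-1->G U-0->O U-1->K

Handle the two conditions separately and then intersect. The first has 6 states tracking the count of `0`s, saturating at 5; the second has 4 states tracking the input length modulo 4. A product state is a pair (one from each), accepting exactly when both do. Minimizing collapses redundant product states.
       0  1 
>  A   B  C 
   B   D  E 
   C   E  F 
 * D   G  H 
 * E   H  I 
 * F   I  J 
   G   K  L 
   H   L  M 
   I   M  N 
   J   N  A 
   K   O  P 
   L   P  Q 
   M   Q  R 
   N   R  B 
   O   O  O 
   P   O  S 
   Q   S  T 
   R   T  D 
 * S   O  U 
 * T   U  G 
   U   O  K 
(> = start, * = accepting)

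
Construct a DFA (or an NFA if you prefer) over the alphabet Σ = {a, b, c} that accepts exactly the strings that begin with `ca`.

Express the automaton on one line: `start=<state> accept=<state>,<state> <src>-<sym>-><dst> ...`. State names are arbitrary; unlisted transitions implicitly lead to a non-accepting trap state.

Check the first 2 symbols one by one: S0 through S1 record how many have matched `ca` so far; any wrong symbol goes to the dead state S3. After all 2 match we enter the accepting sink S2.
With 4 states:
        a   b   c  
>  S0   S3  S3  S1 
   S1   S2  S3  S3 
 * S2   S2  S2  S2 
   S3   S3  S3  S3 
(> = start, * = accepting)

start=S0 accept=S2 S0-a->S3 S0-b->S3 S0-c->S1 S1-a->S2 S1-b->S3 S1-c->S3 S2-a->S2 S2-b->S2 S2-c->S2 S3-a->S3 S3-b->S3 S3-c->S3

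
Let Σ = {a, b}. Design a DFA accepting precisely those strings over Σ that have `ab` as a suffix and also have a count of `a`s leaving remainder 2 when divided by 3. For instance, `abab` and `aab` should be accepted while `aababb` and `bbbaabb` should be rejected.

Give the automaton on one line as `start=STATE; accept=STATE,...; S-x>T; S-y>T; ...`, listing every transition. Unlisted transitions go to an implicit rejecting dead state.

start=s0; accept=s5; s0-a>s1; s0-b>s0; s1-a>s2; s1-b>s3; s2-a>s4; s2-b>s5; s3-a>s2; s3-b>s6; s4-a>s1; s4-b>s7; s5-a>s4; s5-b>s8; s6-a>s2; s6-b>s6; s7-a>s1; s7-b>s0; s8-a>s4; s8-b>s8

Handle the two conditions separately and then intersect. The first has 3 states tracking how much of the suffix `ab` has currently been matched; the second has 3 states tracking the count of `a`s modulo 3. A product state is a pair (one from each), accepting exactly when both do.
With 9 states:
        a   b  
>  s0   s1  s0 
   s1   s2  s3 
   s2   s4  s5 
   s3   s2  s6 
   s4   s1  s7 
 * s5   s4  s8 
   s6   s2  s6 
   s7   s1  s0 
   s8   s4  s8 
(> = start, * = accepting)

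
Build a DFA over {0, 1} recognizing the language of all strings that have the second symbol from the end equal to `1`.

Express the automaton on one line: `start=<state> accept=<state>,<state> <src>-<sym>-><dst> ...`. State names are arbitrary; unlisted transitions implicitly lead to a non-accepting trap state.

start=q0 accept=q5,q6 q0-0->q1 q0-1->q2 q1-0->q3 q1-1->q4 q2-0->q5 q2-1->q6 q3-0->q3 q3-1->q4 q4-0->q5 q4-1->q6 q5-0->q3 q5-1->q4 q6-0->q5 q6-1->q6

A DFA must remember the last 2 symbols (since which symbol is second-to-last isn't known until the input ends). Use one state per possible window of the last ≤2 symbols; accept from those whose window starts with `1`.
With 7 states:
        0   1  
>  q0   q1  q2 
   q1   q3  q4 
   q2   q5  q6 
   q3   q3  q4 
   q4   q5  q6 
 * q5   q3  q4 
 * q6   q5  q6 
(> = start, * = accepting)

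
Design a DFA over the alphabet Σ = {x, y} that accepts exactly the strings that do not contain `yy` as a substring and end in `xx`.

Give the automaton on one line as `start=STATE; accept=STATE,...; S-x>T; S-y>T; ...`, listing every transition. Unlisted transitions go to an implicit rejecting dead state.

Build one automaton per condition and run them in lockstep. One (3 states) tracks partial matches of the forbidden pattern `yy`; the other (3 states) tracks how much of the suffix `xx` has currently been matched. Each combined state is a pair, one component from each; accept when both components accept. Minimizing collapses redundant product states.
With 5 states:
        x   y  
>  s0   s1  s2 
   s1   s3  s2 
   s2   s1  s4 
 * s3   s3  s2 
   s4   s4  s4 
(> = start, * = accepting)

start=s0; accept=s3; s0-x>s1; s0-y>s2; s1-x>s3; s1-y>s2; s2-x>s1; s2-y>s4; s3-x>s3; s3-y>s2; s4-x>s4; s4-y>s4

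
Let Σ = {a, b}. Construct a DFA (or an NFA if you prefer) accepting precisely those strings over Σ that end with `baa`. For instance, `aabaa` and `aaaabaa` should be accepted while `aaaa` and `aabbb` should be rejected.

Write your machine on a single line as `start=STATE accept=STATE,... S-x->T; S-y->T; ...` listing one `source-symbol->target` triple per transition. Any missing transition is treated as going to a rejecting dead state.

start=q0; accept=q3; q0-a->q0; q0-b->q1; q1-a->q2; q1-b->q1; q2-a->q3; q2-b->q1; q3-a->q0; q3-b->q1

Let each state record the length of the longest suffix of the input read so far that is also a prefix of `baa`. q1 means the last symbol is `b`; q2 means the last 2 symbols are `ba`; q3 means the last 3 symbols are `baa`. Accept only at q3, where the string currently ends in `baa`.
With 4 states:
        a   b  
>  q0   q0  q1 
   q1   q2  q1 
   q2   q3  q1 
 * q3   q0  q1 
(> = start, * = accepting)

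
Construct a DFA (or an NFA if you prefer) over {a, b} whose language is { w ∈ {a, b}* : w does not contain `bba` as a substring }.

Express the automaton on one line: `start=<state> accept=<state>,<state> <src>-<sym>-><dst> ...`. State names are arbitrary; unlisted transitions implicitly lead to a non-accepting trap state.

This is the complement of 'contains `bba`'. Use the same substring-matching states — s0 through s3 holding how much of `bba` has just been matched — but flip the accepting set: everything except the trap s3 accepts.
        a   b  
>* s0   s0  s1 
 * s1   s0  s2 
 * s2   s3  s2 
   s3   s3  s3 
(> = start, * = accepting)

start=s0 accept=s0,s1,s2 s0-a->s0 s0-b->s1 s1-a->s0 s1-b->s2 s2-a->s3 s2-b->s2 s3-a->s3 s3-b->s3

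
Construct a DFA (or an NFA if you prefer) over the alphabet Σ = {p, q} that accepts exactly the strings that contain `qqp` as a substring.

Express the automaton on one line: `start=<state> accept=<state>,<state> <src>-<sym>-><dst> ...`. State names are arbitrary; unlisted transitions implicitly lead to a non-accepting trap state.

Track how much of `qqp` has been matched so far: state A is no progress, D is the absorbing accept state reached once `qqp` has occurred. Intermediate states record partial matches; on a mismatch, fall back to the longest reusable overlap.
4 states suffice.
       p  q 
>  A   A  B 
   B   A  C 
   C   D  C 
 * D   D  D 
(> = start, * = accepting)

start=A accept=D A-p->A A-q->B B-p->A B-q->C C-p->D C-q->C D-p->D D-q->D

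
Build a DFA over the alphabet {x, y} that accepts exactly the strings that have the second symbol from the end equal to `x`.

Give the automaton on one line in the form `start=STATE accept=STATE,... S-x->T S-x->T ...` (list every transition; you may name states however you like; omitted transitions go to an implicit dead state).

A DFA must remember the last 2 symbols (since which symbol is second-to-last isn't known until the input ends). Use one state per possible window of the last ≤2 symbols; accept from those whose window starts with `x`.
With 7 states:
        x   y  
>  q0   q1  q2 
   q1   q3  q4 
   q2   q5  q6 
 * q3   q3  q4 
 * q4   q5  q6 
   q5   q3  q4 
   q6   q5  q6 
(> = start, * = accepting)

start=q0 accept=q3,q4 q0-x->q1 q0-y->q2 q1-x->q3 q1-y->q4 q2-x->q5 q2-y->q6 q3-x->q3 q3-y->q4 q4-x->q5 q4-y->q6 q5-x->q3 q5-y->q4 q6-x->q5 q6-y->q6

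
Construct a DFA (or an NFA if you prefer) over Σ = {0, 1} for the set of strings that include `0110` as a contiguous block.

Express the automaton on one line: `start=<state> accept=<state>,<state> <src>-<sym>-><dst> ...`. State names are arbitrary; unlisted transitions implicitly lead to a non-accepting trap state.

States q0..q3 record the length of the longest prefix of `0110` that matches the current input suffix. Reaching q4 means `0110` has been seen, and we stay there forever. Accept from q4.
With 5 states:
        0   1  
>  q0   q1  q0 
   q1   q1  q2 
   q2   q1  q3 
   q3   q4  q0 
 * q4   q4  q4 
(> = start, * = accepting)

start=q0 accept=q4 q0-0->q1 q0-1->q0 q1-0->q1 q1-1->q2 q2-0->q1 q2-1->q3 q3-0->q4 q3-1->q0 q4-0->q4 q4-1->q4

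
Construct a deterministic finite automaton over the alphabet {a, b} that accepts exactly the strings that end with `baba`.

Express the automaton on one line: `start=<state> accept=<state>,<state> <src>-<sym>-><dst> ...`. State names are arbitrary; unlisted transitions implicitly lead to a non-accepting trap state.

start=q0 accept=q4 q0-a->q0 q0-b->q1 q1-a->q2 q1-b->q1 q2-a->q0 q2-b->q3 q3-a->q4 q3-b->q1 q4-a->q0 q4-b->q3

Remember how much of `baba` the current input suffix matches. State q0 means no match yet; q1 means the last symbol is `b`; q2 means the last 2 symbols are `ba`; q3 means the last 3 symbols are `bab`; q4 means the last 4 symbols are `baba`. Only q4 accepts. On a mismatch, fall back to the longest proper suffix that is still a prefix of `baba`.
With 5 states:
        a   b  
>  q0   q0  q1 
   q1   q2  q1 
   q2   q0  q3 
   q3   q4  q1 
 * q4   q0  q3 
(> = start, * = accepting)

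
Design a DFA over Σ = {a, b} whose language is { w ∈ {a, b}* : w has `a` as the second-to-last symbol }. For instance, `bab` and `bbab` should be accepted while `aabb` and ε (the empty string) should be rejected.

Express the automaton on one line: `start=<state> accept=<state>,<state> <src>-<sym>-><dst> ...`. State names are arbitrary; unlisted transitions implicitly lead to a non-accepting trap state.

A DFA must remember the last 2 symbols (since which symbol is second-to-last isn't known until the input ends). Use one state per possible window of the last ≤2 symbols; accept from those whose window starts with `a`.
        a   b  
>  q0   q1  q2 
   q1   q3  q4 
   q2   q5  q6 
 * q3   q3  q4 
 * q4   q5  q6 
   q5   q3  q4 
   q6   q5  q6 
(> = start, * = accepting)

start=q0 accept=q3,q4 q0-a->q1 q0-b->q2 q1-a->q3 q1-b->q4 q2-a->q5 q2-b->q6 q3-a->q3 q3-b->q4 q4-a->q5 q4-b->q6 q5-a->q3 q5-b->q4 q6-a->q5 q6-b->q6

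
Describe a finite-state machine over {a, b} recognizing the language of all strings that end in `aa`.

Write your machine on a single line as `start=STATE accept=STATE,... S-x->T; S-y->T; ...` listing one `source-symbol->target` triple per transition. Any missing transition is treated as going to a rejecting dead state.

start=s0; accept=s2; s0-a->s1; s0-b->s0; s1-a->s2; s1-b->s0; s2-a->s2; s2-b->s0

Let each state record the length of the longest suffix of the input read so far that is also a prefix of `aa`. s1 means the last symbol is `a`; s2 means the last 2 symbols are `aa`. Accept only at s2, where the string currently ends in `aa`.
A 3-state machine:
        a   b  
>  s0   s1  s0 
   s1   s2  s0 
 * s2   s2  s0 
(> = start, * = accepting)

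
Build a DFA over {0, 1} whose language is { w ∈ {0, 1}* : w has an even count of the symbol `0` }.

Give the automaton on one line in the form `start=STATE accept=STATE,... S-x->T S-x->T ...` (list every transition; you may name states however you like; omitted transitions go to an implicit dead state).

The only thing that matters is how many `0`s have appeared, reduced mod 2. Use one state per residue: A for 0, …, B for 1. Reading `0` moves to the next residue; anything else stays put. A is accepting.
2 states suffice.
       0  1 
>* A   B  A 
   B   A  B 
(> = start, * = accepting)

start=A accept=A A-0->B A-1->A B-0->A B-1->B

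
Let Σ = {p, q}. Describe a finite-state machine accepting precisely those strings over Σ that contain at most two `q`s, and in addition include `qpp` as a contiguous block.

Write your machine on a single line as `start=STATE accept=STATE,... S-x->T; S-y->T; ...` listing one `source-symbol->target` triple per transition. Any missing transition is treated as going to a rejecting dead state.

start=S0; accept=S4,S7; S0-p->S0; S0-q->S1; S1-p->S2; S1-q->S3; S2-p->S4; S2-q->S3; S3-p->S5; S3-q->S6; S4-p->S4; S4-q->S7; S5-p->S7; S5-q->S6; S6-p->S6; S6-q->S6; S7-p->S7; S7-q->S6

Build one automaton per condition and run them in lockstep. One (4 states) tracks the count of `q`s, saturating at 3; the other (4 states) tracks whether and how much of `qpp` has been seen. Each combined state is a pair, one component from each; accept when both components accept. After merging equivalent states the machine shrinks.
        p   q  
>  S0   S0  S1 
   S1   S2  S3 
   S2   S4  S3 
   S3   S5  S6 
 * S4   S4  S7 
   S5   S7  S6 
   S6   S6  S6 
 * S7   S7  S6 
(> = start, * = accepting)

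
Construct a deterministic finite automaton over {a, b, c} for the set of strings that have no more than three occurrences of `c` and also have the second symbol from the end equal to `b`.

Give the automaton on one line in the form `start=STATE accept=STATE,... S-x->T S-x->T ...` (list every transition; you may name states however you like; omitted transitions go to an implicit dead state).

Build one automaton per condition and run them in lockstep. The first has 5 states tracking the count of `c`s, saturating at 4; the second has 13 states tracking the last 2 symbols read. A product state is a pair (one from each), accepting exactly when both do. Minimizing collapses redundant product states.
With 17 states:
          a    b    c  
>  q0     q0   q1   q2 
   q1     q3   q4   q5 
   q2     q2   q6   q7 
 * q3     q0   q1   q2 
 * q4     q3   q4   q5 
 * q5     q2   q6   q7 
   q6     q5   q8   q9 
   q7     q7  q10  q11 
 * q8     q5   q8   q9 
 * q9     q7  q10  q11 
   q10    q9  q12  q13 
   q11   q11  q14  q15 
 * q12    q9  q12  q13 
 * q13   q11  q14  q15 
   q14   q13  q16  q15 
   q15   q15  q15  q15 
 * q16   q13  q16  q15 
(> = start, * = accepting)

start=q0 accept=q3,q4,q5,q8,q9,q12,q13,q16 q0-a->q0 q0-b->q1 q0-c->q2 q1-a->q3 q1-b->q4 q1-c->q5 q2-a->q2 q2-b->q6 q2-c->q7 q3-a->q0 q3-b->q1 q3-c->q2 q4-a->q3 q4-b->q4 q4-c->q5 q5-a->q2 q5-b->q6 q5-c->q7 q6-a->q5 q6-b->q8 q6-c->q9 q7-a->q7 q7-b->q10 q7-c->q11 q8-a->q5 q8-b->q8 q8-c->q9 q9-a->q7 q9-b->q10 q9-c->q11 q10-a->q9 q10-b->q12 q10-c->q13 q11-a->q11 q11-b->q14 q11-c->q15 q12-a->q9 q12-b->q12 q12-c->q13 q13-a->q11 q13-b->q14 q13-c->q15 q14-a->q13 q14-b->q16 q14-c->q15 q15-a->q15 q15-b->q15 q15-c->q15 q16-a->q13 q16-b->q16 q16-c->q15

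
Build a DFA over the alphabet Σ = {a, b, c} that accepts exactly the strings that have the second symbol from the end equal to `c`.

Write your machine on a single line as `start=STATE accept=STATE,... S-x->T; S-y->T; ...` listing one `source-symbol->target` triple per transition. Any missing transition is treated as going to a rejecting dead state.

start=q0; accept=q10,q11,q12; q0-a->q1; q0-b->q2; q0-c->q3; q1-a->q4; q1-b->q5; q1-c->q6; q2-a->q7; q2-b->q8; q2-c->q9; q3-a->q10; q3-b->q11; q3-c->q12; q4-a->q4; q4-b->q5; q4-c->q6; q5-a->q7; q5-b->q8; q5-c->q9; q6-a->q10; q6-b->q11; q6-c->q12; q7-a->q4; q7-b->q5; q7-c->q6; q8-a->q7; q8-b->q8; q8-c->q9; q9-a->q10; q9-b->q11; q9-c->q12; q10-a->q4; q10-b->q5; q10-c->q6; q11-a->q7; q11-b->q8; q11-c->q9; q12-a->q10; q12-b->q11; q12-c->q12

Because acceptance depends on a position counted from the end, the machine has to buffer the most recent 2 symbols. Make each state the string of the last up-to-2 symbols read; on input `x` shift the window left and append `x`. Accept when the buffered window has length 2 and begins with `c`.
          a    b    c  
>  q0     q1   q2   q3 
   q1     q4   q5   q6 
   q2     q7   q8   q9 
   q3    q10  q11  q12 
   q4     q4   q5   q6 
   q5     q7   q8   q9 
   q6    q10  q11  q12 
   q7     q4   q5   q6 
   q8     q7   q8   q9 
   q9    q10  q11  q12 
 * q10    q4   q5   q6 
 * q11    q7   q8   q9 
 * q12   q10  q11  q12 
(> = start, * = accepting)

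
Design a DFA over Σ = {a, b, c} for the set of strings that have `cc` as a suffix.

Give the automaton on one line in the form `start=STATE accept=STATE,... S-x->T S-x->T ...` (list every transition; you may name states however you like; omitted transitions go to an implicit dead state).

Remember how much of `cc` the current input suffix matches. State S0 means no match yet; S1 means the last symbol is `c`; S2 means the last 2 symbols are `cc`. Only S2 accepts. On a mismatch, fall back to the longest proper suffix that is still a prefix of `cc`.
With 3 states:
        a   b   c  
>  S0   S0  S0  S1 
   S1   S0  S0  S2 
 * S2   S0  S0  S2 
(> = start, * = accepting)

start=S0 accept=S2 S0-a->S0 S0-b->S0 S0-c->S1 S1-a->S0 S1-b->S0 S1-c->S2 S2-a->S0 S2-b->S0 S2-c->S2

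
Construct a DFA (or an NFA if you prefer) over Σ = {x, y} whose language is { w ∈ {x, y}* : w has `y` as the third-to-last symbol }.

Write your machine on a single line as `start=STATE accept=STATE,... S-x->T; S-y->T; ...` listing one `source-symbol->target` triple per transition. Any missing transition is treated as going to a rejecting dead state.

start=q0; accept=q11,q12,q13,q14; q0-x->q1; q0-y->q2; q1-x->q3; q1-y->q4; q2-x->q5; q2-y->q6; q3-x->q7; q3-y->q8; q4-x->q9; q4-y->q10; q5-x->q11; q5-y->q12; q6-x->q13; q6-y->q14; q7-x->q7; q7-y->q8; q8-x->q9; q8-y->q10; q9-x->q11; q9-y->q12; q10-x->q13; q10-y->q14; q11-x->q7; q11-y->q8; q12-x->q9; q12-y->q10; q13-x->q11; q13-y->q12; q14-x->q13; q14-y->q14

Because acceptance depends on a position counted from the end, the machine has to buffer the most recent 3 symbols. Make each state the string of the last up-to-3 symbols read; on input `x` shift the window left and append `x`. Accept when the buffered window has length 3 and begins with `y`.
A 15-state machine:
          x    y  
>  q0     q1   q2 
   q1     q3   q4 
   q2     q5   q6 
   q3     q7   q8 
   q4     q9  q10 
   q5    q11  q12 
   q6    q13  q14 
   q7     q7   q8 
   q8     q9  q10 
   q9    q11  q12 
   q10   q13  q14 
 * q11    q7   q8 
 * q12    q9  q10 
 * q13   q11  q12 
 * q14   q13  q14 
(> = start, * = accepting)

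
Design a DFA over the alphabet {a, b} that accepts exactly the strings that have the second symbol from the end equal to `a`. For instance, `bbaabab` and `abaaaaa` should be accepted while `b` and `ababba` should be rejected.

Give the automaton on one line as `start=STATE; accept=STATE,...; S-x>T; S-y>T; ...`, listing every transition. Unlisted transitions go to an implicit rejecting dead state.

Because acceptance depends on a position counted from the end, the machine has to buffer the most recent 2 symbols. Make each state the string of the last up-to-2 symbols read; on input `x` shift the window left and append `x`. Accept when the buffered window has length 2 and begins with `a`.
With 7 states:
        a   b  
>  S0   S1  S2 
   S1   S3  S4 
   S2   S5  S6 
 * S3   S3  S4 
 * S4   S5  S6 
   S5   S3  S4 
   S6   S5  S6 
(> = start, * = accepting)

start=S0; accept=S3,S4; S0-a>S1; S0-b>S2; S1-a>S3; S1-b>S4; S2-a>S5; S2-b>S6; S3-a>S3; S3-b>S4; S4-a>S5; S4-b>S6; S5-a>S3; S5-b>S4; S6-a>S5; S6-b>S6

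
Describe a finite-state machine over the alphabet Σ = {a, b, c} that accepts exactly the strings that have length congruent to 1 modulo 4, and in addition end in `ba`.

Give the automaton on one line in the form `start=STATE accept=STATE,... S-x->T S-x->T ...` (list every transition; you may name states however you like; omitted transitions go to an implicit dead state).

Run two small machines in parallel and take their product. The first has 4 states tracking the input length modulo 4; the second has 3 states tracking how much of the suffix `ba` has currently been matched. A product state is a pair (one from each), accepting exactly when both do.
12 states suffice.
          a    b    c  
>  q0     q1   q2   q1 
   q1     q3   q4   q3 
   q2     q5   q4   q3 
   q3     q6   q7   q6 
   q4     q8   q7   q6 
   q5     q6   q7   q6 
   q6     q0   q9   q0 
   q7    q10   q9   q0 
   q8     q0   q9   q0 
   q9    q11   q2   q1 
   q10    q1   q2   q1 
 * q11    q3   q4   q3 
(> = start, * = accepting)

start=q0 accept=q11 q0-a->q1 q0-b->q2 q0-c->q1 q1-a->q3 q1-b->q4 q1-c->q3 q2-a->q5 q2-b->q4 q2-c->q3 q3-a->q6 q3-b->q7 q3-c->q6 q4-a->q8 q4-b->q7 q4-c->q6 q5-a->q6 q5-b->q7 q5-c->q6 q6-a->q0 q6-b->q9 q6-c->q0 q7-a->q10 q7-b->q9 q7-c->q0 q8-a->q0 q8-b->q9 q8-c->q0 q9-a->q11 q9-b->q2 q9-c->q1 q10-a->q1 q10-b->q2 q10-c->q1 q11-a->q3 q11-b->q4 q11-c->q3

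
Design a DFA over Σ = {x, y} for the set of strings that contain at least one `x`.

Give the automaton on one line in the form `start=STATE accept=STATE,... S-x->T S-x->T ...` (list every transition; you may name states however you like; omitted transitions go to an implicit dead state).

start=A accept=B,C A-x->B A-y->A B-x->C B-y->B C-x->C C-y->C

Only the number of `x`s matters, and only up to 2. Make a chain A → B → C advanced by each `x` (with C absorbing); every other symbol self-loops. The accepting set is {B, C}.
With 3 states:
       x  y 
>  A   B  A 
 * B   C  B 
 * C   C  C 
(> = start, * = accepting)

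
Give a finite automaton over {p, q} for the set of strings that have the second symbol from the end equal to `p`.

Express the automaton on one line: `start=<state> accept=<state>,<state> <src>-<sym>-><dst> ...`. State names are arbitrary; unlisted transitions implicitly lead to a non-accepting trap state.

start=s0 accept=s3,s4 s0-p->s1 s0-q->s2 s1-p->s3 s1-q->s4 s2-p->s5 s2-q->s6 s3-p->s3 s3-q->s4 s4-p->s5 s4-q->s6 s5-p->s3 s5-q->s4 s6-p->s5 s6-q->s6

A DFA must remember the last 2 symbols (since which symbol is second-to-last isn't known until the input ends). Use one state per possible window of the last ≤2 symbols; accept from those whose window starts with `p`.
        p   q  
>  s0   s1  s2 
   s1   s3  s4 
   s2   s5  s6 
 * s3   s3  s4 
 * s4   s5  s6 
   s5   s3  s4 
   s6   s5  s6 
(> = start, * = accepting)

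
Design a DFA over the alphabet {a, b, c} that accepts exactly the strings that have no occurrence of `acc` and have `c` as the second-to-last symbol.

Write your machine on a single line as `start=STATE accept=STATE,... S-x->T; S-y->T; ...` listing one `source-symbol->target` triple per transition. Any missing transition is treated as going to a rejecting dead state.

start=q0; accept=q4,q5,q6; q0-a->q1; q0-b->q0; q0-c->q2; q1-a->q1; q1-b->q0; q1-c->q3; q2-a->q4; q2-b->q5; q2-c->q6; q3-a->q4; q3-b->q5; q3-c->q7; q4-a->q1; q4-b->q0; q4-c->q3; q5-a->q1; q5-b->q0; q5-c->q2; q6-a->q4; q6-b->q5; q6-c->q6; q7-a->q7; q7-b->q7; q7-c->q7

Run two small machines in parallel and take their product. The first has 4 states tracking partial matches of the forbidden pattern `acc`; the second has 13 states tracking the last 2 symbols read. A product state is a pair (one from each), accepting exactly when both do. After merging equivalent states the machine shrinks.
8 states suffice.
        a   b   c  
>  q0   q1  q0  q2 
   q1   q1  q0  q3 
   q2   q4  q5  q6 
   q3   q4  q5  q7 
 * q4   q1  q0  q3 
 * q5   q1  q0  q2 
 * q6   q4  q5  q6 
   q7   q7  q7  q7 
(> = start, * = accepting)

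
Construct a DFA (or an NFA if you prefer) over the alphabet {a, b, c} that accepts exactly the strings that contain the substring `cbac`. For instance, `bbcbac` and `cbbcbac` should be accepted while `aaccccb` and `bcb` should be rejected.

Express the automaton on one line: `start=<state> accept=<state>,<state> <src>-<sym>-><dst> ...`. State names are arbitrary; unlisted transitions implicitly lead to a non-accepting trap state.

Track how much of `cbac` has been matched so far: state s0 is no progress, s4 is the absorbing accept state reached once `cbac` has occurred. Intermediate states record partial matches; on a mismatch, fall back to the longest reusable overlap.
5 states suffice.
        a   b   c  
>  s0   s0  s0  s1 
   s1   s0  s2  s1 
   s2   s3  s0  s1 
   s3   s0  s0  s4 
 * s4   s4  s4  s4 
(> = start, * = accepting)

start=s0 accept=s4 s0-a->s0 s0-b->s0 s0-c->s1 s1-a->s0 s1-b->s2 s1-c->s1 s2-a->s3 s2-b->s0 s2-c->s1 s3-a->s0 s3-b->s0 s3-c->s4 s4-a->s4 s4-b->s4 s4-c->s4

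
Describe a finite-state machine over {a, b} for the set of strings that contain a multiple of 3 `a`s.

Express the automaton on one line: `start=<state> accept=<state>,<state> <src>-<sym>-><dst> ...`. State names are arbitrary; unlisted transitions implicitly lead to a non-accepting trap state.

Keep the running count of `a`s modulo 3: each `a` advances along the cycle q0 → q1 → q2 → q0 while other symbols loop. Accept at q0.
3 states suffice.
        a   b  
>* q0   q1  q0 
   q1   q2  q1 
   q2   q0  q2 
(> = start, * = accepting)

start=q0 accept=q0 q0-a->q1 q0-b->q0 q1-a->q2 q1-b->q1 q2-a->q0 q2-b->q2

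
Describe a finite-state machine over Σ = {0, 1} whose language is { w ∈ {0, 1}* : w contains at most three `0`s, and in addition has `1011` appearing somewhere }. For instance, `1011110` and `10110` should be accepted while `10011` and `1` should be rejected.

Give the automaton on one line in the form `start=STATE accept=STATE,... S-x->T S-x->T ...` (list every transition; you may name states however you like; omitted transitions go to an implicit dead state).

start=A accept=O,S,U A-0->B A-1->C B-0->D B-1->E C-0->F C-1->C D-0->G D-1->H E-0->I E-1->E F-0->D F-1->J G-0->K G-1->L H-0->M H-1->H I-0->G I-1->N J-0->I J-1->O K-0->K K-1->P L-0->Q L-1->L M-0->K M-1->R N-0->M N-1->S O-0->S O-1->O P-0->Q P-1->P Q-0->K Q-1->T R-0->Q R-1->U S-0->U S-1->S T-0->Q T-1->V U-0->V U-1->U V-0->V V-1->V

Run two small machines in parallel and take their product. The first has 5 states tracking the count of `0`s, saturating at 4; the second has 5 states tracking whether and how much of `1011` has been seen. A product state is a pair (one from each), accepting exactly when both do.
A 22-state machine:
       0  1 
>  A   B  C 
   B   D  E 
   C   F  C 
   D   G  H 
   E   I  E 
   F   D  J 
   G   K  L 
   H   M  H 
   I   G  N 
   J   I  O 
   K   K  P 
   L   Q  L 
   M   K  R 
   N   M  S 
 * O   S  O 
   P   Q  P 
   Q   K  T 
   R   Q  U 
 * S   U  S 
   T   Q  V 
 * U   V  U 
   V   V  V 
(> = start, * = accepting)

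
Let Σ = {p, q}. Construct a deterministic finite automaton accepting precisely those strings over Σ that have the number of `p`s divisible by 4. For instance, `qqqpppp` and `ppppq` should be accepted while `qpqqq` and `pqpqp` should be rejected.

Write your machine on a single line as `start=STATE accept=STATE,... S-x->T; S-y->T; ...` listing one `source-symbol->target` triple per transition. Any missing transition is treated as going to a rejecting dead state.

The only thing that matters is how many `p`s have appeared, reduced mod 4. Use one state per residue: s0 for 0, …, s3 for 3. Reading `p` moves to the next residue; anything else stays put. s0 is accepting.
        p   q  
>* s0   s1  s0 
   s1   s2  s1 
   s2   s3  s2 
   s3   s0  s3 
(> = start, * = accepting)

start=s0; accept=s0; s0-p->s1; s0-q->s0; s1-p->s2; s1-q->s1; s2-p->s3; s2-q->s2; s3-p->s0; s3-q->s3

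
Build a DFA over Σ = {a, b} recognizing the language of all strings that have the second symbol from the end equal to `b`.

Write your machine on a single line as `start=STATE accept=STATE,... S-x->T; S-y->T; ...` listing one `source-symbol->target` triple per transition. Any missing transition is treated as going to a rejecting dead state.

Because acceptance depends on a position counted from the end, the machine has to buffer the most recent 2 symbols. Make each state the string of the last up-to-2 symbols read; on input `x` shift the window left and append `x`. Accept when the buffered window has length 2 and begins with `b`.
With 7 states:
        a   b  
>  q0   q1  q2 
   q1   q3  q4 
   q2   q5  q6 
   q3   q3  q4 
   q4   q5  q6 
 * q5   q3  q4 
 * q6   q5  q6 
(> = start, * = accepting)

start=q0; accept=q5,q6; q0-a->q1; q0-b->q2; q1-a->q3; q1-b->q4; q2-a->q5; q2-b->q6; q3-a->q3; q3-b->q4; q4-a->q5; q4-b->q6; q5-a->q3; q5-b->q4; q6-a->q5; q6-b->q6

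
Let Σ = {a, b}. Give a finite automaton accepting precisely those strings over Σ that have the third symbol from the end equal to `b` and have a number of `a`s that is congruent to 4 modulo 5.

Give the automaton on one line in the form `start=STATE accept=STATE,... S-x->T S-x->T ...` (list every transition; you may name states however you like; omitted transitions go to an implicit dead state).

Handle the two conditions separately and then intersect. One (15 states) tracks the last 3 symbols read; the other (5 states) tracks the count of `a`s modulo 5. Each combined state is a pair, one component from each; accept when both components accept. Minimizing collapses redundant product states.
          a    b  
>  s0     s1   s0 
   s1     s2   s1 
   s2     s3   s4 
   s3     s5   s6 
   s4     s7   s4 
   s5     s0   s8 
   s6     s9  s10 
   s7    s11   s6 
   s8     s0  s12 
   s9     s0  s13 
   s10   s14  s10 
 * s11    s0   s8 
   s12    s0  s15 
 * s13    s0  s12 
 * s14    s0  s13 
 * s15    s0  s15 
(> = start, * = accepting)

start=s0 accept=s11,s13,s14,s15 s0-a->s1 s0-b->s0 s1-a->s2 s1-b->s1 s2-a->s3 s2-b->s4 s3-a->s5 s3-b->s6 s4-a->s7 s4-b->s4 s5-a->s0 s5-b->s8 s6-a->s9 s6-b->s10 s7-a->s11 s7-b->s6 s8-a->s0 s8-b->s12 s9-a->s0 s9-b->s13 s10-a->s14 s10-b->s10 s11-a->s0 s11-b->s8 s12-a->s0 s12-b->s15 s13-a->s0 s13-b->s12 s14-a->s0 s14-b->s13 s15-a->s0 s15-b->s15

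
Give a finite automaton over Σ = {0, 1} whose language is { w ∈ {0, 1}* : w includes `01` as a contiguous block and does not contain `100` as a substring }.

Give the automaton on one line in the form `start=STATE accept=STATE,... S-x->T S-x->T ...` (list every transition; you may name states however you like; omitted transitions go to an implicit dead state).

Build one automaton per condition and run them in lockstep. One (3 states) tracks whether and how much of `01` has been seen; the other (4 states) tracks partial matches of the forbidden pattern `100`. Each combined state is a pair, one component from each; accept when both components accept. Minimizing collapses redundant product states.
7 states suffice.
        0   1  
>  q0   q1  q2 
   q1   q1  q3 
   q2   q4  q2 
 * q3   q5  q3 
   q4   q6  q3 
 * q5   q6  q3 
   q6   q6  q6 
(> = start, * = accepting)

start=q0 accept=q3,q5 q0-0->q1 q0-1->q2 q1-0->q1 q1-1->q3 q2-0->q4 q2-1->q2 q3-0->q5 q3-1->q3 q4-0->q6 q4-1->q3 q5-0->q6 q5-1->q3 q6-0->q6 q6-1->q6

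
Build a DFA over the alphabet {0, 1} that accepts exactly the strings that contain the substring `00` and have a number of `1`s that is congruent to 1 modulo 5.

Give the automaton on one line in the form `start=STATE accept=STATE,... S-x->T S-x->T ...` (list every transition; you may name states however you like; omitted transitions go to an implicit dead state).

Build one automaton per condition and run them in lockstep. One (3 states) tracks whether and how much of `00` has been seen; the other (5 states) tracks the count of `1`s modulo 5. Each combined state is a pair, one component from each; accept when both components accept.
With 15 states:
          0    1  
>  q0     q1   q2 
   q1     q3   q2 
   q2     q4   q5 
   q3     q3   q6 
   q4     q6   q5 
   q5     q7   q8 
 * q6     q6   q9 
   q7     q9   q8 
   q8    q10  q11 
   q9     q9  q12 
   q10   q12  q11 
   q11   q13   q0 
   q12   q12  q14 
   q13   q14   q0 
   q14   q14   q3 
(> = start, * = accepting)

start=q0 accept=q6 q0-0->q1 q0-1->q2 q1-0->q3 q1-1->q2 q2-0->q4 q2-1->q5 q3-0->q3 q3-1->q6 q4-0->q6 q4-1->q5 q5-0->q7 q5-1->q8 q6-0->q6 q6-1->q9 q7-0->q9 q7-1->q8 q8-0->q10 q8-1->q11 q9-0->q9 q9-1->q12 q10-0->q12 q10-1->q11 q11-0->q13 q11-1->q0 q12-0->q12 q12-1->q14 q13-0->q14 q13-1->q0 q14-0->q14 q14-1->q3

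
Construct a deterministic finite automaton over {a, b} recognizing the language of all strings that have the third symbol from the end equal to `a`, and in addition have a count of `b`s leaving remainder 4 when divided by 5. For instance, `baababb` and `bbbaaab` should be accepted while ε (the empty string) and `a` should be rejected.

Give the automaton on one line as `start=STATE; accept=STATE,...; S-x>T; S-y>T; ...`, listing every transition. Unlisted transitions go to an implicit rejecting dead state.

Run two small machines in parallel and take their product. One (15 states) tracks the last 3 symbols read; the other (5 states) tracks the count of `b`s modulo 5. Each combined state is a pair, one component from each; accept when both components accept. After merging equivalent states the machine shrinks.
16 states suffice.
          a    b  
>  q0     q0   q1 
   q1     q1   q2 
   q2     q3   q4 
   q3     q3   q5 
   q4     q6   q7 
   q5     q6   q8 
   q6     q9  q10 
   q7    q11   q0 
 * q8    q11   q0 
   q9     q9  q12 
   q10   q13   q0 
   q11   q14   q0 
 * q12   q13   q0 
 * q13   q14   q0 
   q14   q15   q0 
 * q15   q15   q0 
(> = start, * = accepting)

start=q0; accept=q8,q12,q13,q15; q0-a>q0; q0-b>q1; q1-a>q1; q1-b>q2; q2-a>q3; q2-b>q4; q3-a>q3; q3-b>q5; q4-a>q6; q4-b>q7; q5-a>q6; q5-b>q8; q6-a>q9; q6-b>q10; q7-a>q11; q7-b>q0; q8-a>q11; q8-b>q0; q9-a>q9; q9-b>q12; q10-a>q13; q10-b>q0; q11-a>q14; q11-b>q0; q12-a>q13; q12-b>q0; q13-a>q14; q13-b>q0; q14-a>q15; q14-b>q0; q15-a>q15; q15-b>q0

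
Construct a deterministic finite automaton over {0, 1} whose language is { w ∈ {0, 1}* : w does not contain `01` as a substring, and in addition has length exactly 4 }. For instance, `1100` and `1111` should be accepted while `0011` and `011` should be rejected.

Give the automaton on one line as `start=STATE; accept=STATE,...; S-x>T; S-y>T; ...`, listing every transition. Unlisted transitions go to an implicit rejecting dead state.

Run two small machines in parallel and take their product. One (3 states) tracks partial matches of the forbidden pattern `01`; the other (6 states) tracks the input length, saturating at 5. Each combined state is a pair, one component from each; accept when both components accept.
A 15-state machine:
       0  1 
>  A   B  C 
   B   D  E 
   C   D  F 
   D   G  H 
   E   H  H 
   F   G  I 
   G   J  K 
   H   K  K 
   I   J  L 
 * J   M  N 
   K   N  N 
 * L   M  O 
   M   M  N 
   N   N  N 
   O   M  O 
(> = start, * = accepting)

start=A; accept=J,L; A-0>B; A-1>C; B-0>D; B-1>E; C-0>D; C-1>F; D-0>G; D-1>H; E-0>H; E-1>H; F-0>G; F-1>I; G-0>J; G-1>K; H-0>K; H-1>K; I-0>J; I-1>L; J-0>M; J-1>N; K-0>N; K-1>N; L-0>M; L-1>O; M-0>M; M-1>N; N-0>N; N-1>N; O-0>M; O-1>O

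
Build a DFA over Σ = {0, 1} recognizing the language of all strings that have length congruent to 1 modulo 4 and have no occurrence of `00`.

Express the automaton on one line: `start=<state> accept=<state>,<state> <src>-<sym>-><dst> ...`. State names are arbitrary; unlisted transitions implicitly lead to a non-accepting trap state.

start=S0 accept=S1,S2 S0-0->S1 S0-1->S2 S1-0->S3 S1-1->S4 S2-0->S5 S2-1->S4 S3-0->S6 S3-1->S6 S4-0->S7 S4-1->S8 S5-0->S6 S5-1->S8 S6-0->S9 S6-1->S9 S7-0->S9 S7-1->S0 S8-0->S10 S8-1->S0 S9-0->S11 S9-1->S11 S10-0->S11 S10-1->S2 S11-0->S3 S11-1->S3

Handle the two conditions separately and then intersect. One (4 states) tracks the input length modulo 4; the other (3 states) tracks partial matches of the forbidden pattern `00`. Each combined state is a pair, one component from each; accept when both components accept.
12 states suffice.
          0    1  
>  S0     S1   S2 
 * S1     S3   S4 
 * S2     S5   S4 
   S3     S6   S6 
   S4     S7   S8 
   S5     S6   S8 
   S6     S9   S9 
   S7     S9   S0 
   S8    S10   S0 
   S9    S11  S11 
   S10   S11   S2 
   S11    S3   S3 
(> = start, * = accepting)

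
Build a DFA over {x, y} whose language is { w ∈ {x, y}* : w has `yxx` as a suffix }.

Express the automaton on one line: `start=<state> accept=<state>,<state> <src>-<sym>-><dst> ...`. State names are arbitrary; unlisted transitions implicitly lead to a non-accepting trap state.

start=A accept=D A-x->A A-y->B B-x->C B-y->B C-x->D C-y->B D-x->A D-y->B

Let each state record the length of the longest suffix of the input read so far that is also a prefix of `yxx`. B means the last symbol is `y`; C means the last 2 symbols are `yx`; D means the last 3 symbols are `yxx`. Accept only at D, where the string currently ends in `yxx`.
       x  y 
>  A   A  B 
   B   C  B 
   C   D  B 
 * D   A  B 
(> = start, * = accepting)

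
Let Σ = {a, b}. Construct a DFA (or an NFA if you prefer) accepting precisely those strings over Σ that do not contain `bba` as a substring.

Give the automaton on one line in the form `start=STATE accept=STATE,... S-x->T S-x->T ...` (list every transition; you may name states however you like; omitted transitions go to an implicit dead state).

This is the complement of 'contains `bba`'. Use the same substring-matching states — q0 through q3 holding how much of `bba` has just been matched — but flip the accepting set: everything except the trap q3 accepts.
With 4 states:
        a   b  
>* q0   q0  q1 
 * q1   q0  q2 
 * q2   q3  q2 
   q3   q3  q3 
(> = start, * = accepting)

start=q0 accept=q0,q1,q2 q0-a->q0 q0-b->q1 q1-a->q0 q1-b->q2 q2-a->q3 q2-b->q2 q3-a->q3 q3-b->q3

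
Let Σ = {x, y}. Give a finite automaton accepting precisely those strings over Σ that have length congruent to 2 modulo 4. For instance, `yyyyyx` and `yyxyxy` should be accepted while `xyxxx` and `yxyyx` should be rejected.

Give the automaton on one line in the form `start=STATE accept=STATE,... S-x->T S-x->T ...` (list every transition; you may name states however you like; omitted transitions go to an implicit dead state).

Count input length modulo 4: every symbol advances one step around the cycle q0 → q1 → q2 → q3 → q0. Accept at q2.
With 4 states:
        x   y  
>  q0   q1  q1 
   q1   q2  q2 
 * q2   q3  q3 
   q3   q0  q0 
(> = start, * = accepting)

start=q0 accept=q2 q0-x->q1 q0-y->q1 q1-x->q2 q1-y->q2 q2-x->q3 q2-y->q3 q3-x->q0 q3-y->q0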